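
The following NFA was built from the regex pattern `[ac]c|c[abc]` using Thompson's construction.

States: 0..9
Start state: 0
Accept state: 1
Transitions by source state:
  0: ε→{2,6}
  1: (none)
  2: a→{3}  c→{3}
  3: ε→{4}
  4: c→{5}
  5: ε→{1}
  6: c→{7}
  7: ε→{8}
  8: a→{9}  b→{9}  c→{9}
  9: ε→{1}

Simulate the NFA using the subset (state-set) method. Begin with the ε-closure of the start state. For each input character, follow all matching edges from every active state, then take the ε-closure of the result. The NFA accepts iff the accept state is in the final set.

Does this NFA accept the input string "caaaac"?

S₀ = ε-closure({0}) = {0,2,6}
'c' @ 1: {3,4,7,8}
'a' @ 2: {1,9}  (accept∈set)
'a' @ 3: {}  — no active states
rest 'aac' ignored (set empty)
final: {}; accept 1 not in set

Answer: REJECT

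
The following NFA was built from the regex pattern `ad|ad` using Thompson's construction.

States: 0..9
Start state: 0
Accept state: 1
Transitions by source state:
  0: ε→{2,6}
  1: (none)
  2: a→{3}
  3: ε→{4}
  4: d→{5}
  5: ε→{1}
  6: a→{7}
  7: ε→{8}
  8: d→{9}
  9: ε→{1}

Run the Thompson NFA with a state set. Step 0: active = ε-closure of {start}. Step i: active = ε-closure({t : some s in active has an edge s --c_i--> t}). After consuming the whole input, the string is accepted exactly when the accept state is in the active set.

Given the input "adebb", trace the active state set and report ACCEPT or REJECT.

Answer: REJECT

Trace:
S₀ = ε-closure({0}) = {0,2,6}
'a' @ 1: {3,4,7,8}
'd' @ 2: {1,5,9}  [accepting]
'e' @ 3: {}  — dead — no transitions
rest 'bb' ignored (set empty)
end set {} — state 1 not in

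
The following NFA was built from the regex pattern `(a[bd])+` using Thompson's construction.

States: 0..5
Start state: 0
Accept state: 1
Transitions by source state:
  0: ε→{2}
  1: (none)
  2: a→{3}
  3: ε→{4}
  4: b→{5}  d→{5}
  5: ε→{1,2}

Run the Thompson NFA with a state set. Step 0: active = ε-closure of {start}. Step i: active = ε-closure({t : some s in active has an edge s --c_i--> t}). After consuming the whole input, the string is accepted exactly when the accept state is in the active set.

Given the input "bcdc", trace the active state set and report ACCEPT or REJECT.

start: ε-closure({0}) = {0,2}
'b' @ 1: {}  — dead — no transitions
rest 'cdc' ignored (set empty)
end set {} — state 1 not in

Answer: REJECT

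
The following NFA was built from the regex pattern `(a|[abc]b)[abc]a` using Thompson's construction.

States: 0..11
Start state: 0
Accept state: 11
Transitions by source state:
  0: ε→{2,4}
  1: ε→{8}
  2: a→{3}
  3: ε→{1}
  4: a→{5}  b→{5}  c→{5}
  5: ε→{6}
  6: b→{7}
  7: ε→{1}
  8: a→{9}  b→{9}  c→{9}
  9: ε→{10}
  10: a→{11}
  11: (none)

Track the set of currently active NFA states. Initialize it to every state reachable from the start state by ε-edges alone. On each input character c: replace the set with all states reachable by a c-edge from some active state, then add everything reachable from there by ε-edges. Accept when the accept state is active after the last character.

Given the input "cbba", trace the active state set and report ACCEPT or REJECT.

start: ε-closure({0}) = {0,2,4}
'c' @ 1: {5,6}
'b' @ 2: {1,7,8}
'b' @ 3: {9,10}
'a' @ 4: {11}  (accept∈set)
after full input: {11}  (accept=11 in)

Answer: ACCEPT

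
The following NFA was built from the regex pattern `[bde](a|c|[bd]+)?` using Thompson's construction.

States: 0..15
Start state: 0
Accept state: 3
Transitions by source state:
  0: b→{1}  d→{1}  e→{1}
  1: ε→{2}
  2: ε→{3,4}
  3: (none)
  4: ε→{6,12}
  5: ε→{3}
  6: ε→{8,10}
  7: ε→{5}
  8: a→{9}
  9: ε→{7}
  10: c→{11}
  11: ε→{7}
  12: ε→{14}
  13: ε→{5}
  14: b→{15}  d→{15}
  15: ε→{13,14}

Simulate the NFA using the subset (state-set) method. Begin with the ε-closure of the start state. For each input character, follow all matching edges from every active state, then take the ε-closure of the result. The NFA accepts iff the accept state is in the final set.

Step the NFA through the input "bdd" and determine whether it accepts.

start: ε-closure({0}) = {0}
'b' @ 1: {1,2,3,4,6,8,10,12,14}  (accept∈set)
'd' @ 2: {3,5,13,14,15}  (accept∈set)
'd' @ 3: {3,5,13,14,15}  (accept∈set)
after full input: {3,5,13,14,15}  (accept=3 in)

Answer: ACCEPT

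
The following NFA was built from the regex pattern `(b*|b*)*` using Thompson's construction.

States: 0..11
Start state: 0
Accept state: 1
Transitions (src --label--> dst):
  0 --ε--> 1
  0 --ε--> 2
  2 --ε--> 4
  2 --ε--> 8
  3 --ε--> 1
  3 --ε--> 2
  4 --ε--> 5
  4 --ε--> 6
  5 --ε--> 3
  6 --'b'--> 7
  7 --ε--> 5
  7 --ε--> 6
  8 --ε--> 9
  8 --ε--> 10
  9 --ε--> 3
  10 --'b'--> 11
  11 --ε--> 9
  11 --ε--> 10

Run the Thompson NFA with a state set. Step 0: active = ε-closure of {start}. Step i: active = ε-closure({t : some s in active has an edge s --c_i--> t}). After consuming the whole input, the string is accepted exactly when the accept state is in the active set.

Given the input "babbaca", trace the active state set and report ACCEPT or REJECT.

Answer: REJECT

Steps:
initial (ε-close {0}): {0,1,2,3,4,5,6,8,9,10}
'b' @ 1: {1,2,3,4,5,6,7,8,9,10,11}  ✓accept
'a' @ 2: {}  — dead — no transitions
rest 'bbaca' ignored (set empty)
final: {}; accept 1 not in set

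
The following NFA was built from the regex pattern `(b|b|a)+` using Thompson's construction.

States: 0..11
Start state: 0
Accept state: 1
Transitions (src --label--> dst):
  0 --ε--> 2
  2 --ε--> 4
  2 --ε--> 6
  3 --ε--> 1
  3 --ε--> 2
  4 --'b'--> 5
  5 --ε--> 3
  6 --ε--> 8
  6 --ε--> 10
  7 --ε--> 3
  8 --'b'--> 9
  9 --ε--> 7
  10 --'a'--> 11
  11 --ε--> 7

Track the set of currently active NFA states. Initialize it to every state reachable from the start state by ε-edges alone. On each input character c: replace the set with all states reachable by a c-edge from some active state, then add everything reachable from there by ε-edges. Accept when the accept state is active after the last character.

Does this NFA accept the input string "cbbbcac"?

Answer: REJECT

Trace:
initial (ε-close {0}): {0,2,4,6,8,10}
'c' @ 1: {}  — no active states
rest 'bbbcac' ignored (set empty)
end set {} — state 1 not in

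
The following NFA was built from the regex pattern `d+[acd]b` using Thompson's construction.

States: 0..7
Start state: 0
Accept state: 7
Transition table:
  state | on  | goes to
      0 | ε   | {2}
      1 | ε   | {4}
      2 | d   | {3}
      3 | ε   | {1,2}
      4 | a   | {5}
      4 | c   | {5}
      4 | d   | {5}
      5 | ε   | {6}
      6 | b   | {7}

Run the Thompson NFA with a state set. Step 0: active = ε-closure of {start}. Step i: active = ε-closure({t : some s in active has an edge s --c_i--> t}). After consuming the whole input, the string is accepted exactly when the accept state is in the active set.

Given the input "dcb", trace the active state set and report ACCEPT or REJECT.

start: ε-closure({0}) = {0,2}
'd' @ 1: {1,2,3,4}
'c' @ 2: {5,6}
'b' @ 3: {7}  ✓accept
final: {7}; accept 7 in set

Answer: ACCEPT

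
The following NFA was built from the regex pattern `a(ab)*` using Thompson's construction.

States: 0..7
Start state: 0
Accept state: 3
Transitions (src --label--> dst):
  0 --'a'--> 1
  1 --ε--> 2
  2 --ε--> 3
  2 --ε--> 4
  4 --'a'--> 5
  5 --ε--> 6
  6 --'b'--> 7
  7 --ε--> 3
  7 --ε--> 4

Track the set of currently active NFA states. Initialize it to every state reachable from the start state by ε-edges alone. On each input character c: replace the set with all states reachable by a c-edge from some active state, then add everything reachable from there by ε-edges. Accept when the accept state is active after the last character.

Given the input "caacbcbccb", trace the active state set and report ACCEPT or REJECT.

Answer: REJECT

Trace:
S₀ = ε-closure({0}) = {0}
'c' @ 1: {}  — no active states
rest 'aacbcbccb' ignored (set empty)
end set {} — state 3 not in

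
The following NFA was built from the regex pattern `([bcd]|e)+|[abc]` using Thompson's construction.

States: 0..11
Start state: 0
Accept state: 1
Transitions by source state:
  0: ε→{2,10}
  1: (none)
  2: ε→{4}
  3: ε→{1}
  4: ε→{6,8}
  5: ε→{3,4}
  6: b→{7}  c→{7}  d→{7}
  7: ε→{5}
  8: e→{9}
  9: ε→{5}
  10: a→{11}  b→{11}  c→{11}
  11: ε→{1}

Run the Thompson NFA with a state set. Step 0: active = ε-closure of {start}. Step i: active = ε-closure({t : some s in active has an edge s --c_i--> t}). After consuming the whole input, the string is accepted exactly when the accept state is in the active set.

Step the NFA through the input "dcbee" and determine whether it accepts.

initial (ε-close {0}): {0,2,4,6,8,10}
'd' @ 1: {1,3,4,5,6,7,8}  [accepting]
'c' @ 2: {1,3,4,5,6,7,8}  [accepting]
'b' @ 3: {1,3,4,5,6,7,8}  [accepting]
'e' @ 4: {1,3,4,5,6,8,9}  [accepting]
'e' @ 5: {1,3,4,5,6,8,9}  [accepting]
final: {1,3,4,5,6,8,9}; accept 1 in set

Answer: ACCEPT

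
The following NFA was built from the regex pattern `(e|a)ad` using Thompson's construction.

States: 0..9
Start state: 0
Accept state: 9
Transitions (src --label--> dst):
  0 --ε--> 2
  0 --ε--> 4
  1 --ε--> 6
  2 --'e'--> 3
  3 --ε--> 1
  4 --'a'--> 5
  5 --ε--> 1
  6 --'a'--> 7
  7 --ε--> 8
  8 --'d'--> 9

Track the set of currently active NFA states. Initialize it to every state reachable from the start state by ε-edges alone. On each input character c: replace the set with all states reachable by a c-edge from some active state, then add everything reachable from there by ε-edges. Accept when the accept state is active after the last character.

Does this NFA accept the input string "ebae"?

S₀ = ε-closure({0}) = {0,2,4}
'e' @ 1: {1,3,6}
'b' @ 2: {}  — state set empty
rest 'ae' ignored (set empty)
end set {} — state 9 not in

Answer: REJECT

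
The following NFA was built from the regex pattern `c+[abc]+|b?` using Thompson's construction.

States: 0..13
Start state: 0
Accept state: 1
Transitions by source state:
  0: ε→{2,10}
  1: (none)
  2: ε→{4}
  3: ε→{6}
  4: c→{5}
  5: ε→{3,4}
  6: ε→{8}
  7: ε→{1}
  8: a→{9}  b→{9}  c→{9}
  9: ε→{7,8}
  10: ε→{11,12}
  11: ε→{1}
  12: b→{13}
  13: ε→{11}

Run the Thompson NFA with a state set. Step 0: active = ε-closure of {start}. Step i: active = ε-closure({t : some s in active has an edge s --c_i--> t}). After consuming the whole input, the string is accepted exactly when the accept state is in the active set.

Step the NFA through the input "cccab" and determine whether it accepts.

start: ε-closure({0}) = {0,1,2,4,10,11,12}
'c' @ 1: {3,4,5,6,8}
'c' @ 2: {1,3,4,5,6,7,8,9}  (accept∈set)
'c' @ 3: {1,3,4,5,6,7,8,9}  (accept∈set)
'a' @ 4: {1,7,8,9}  (accept∈set)
'b' @ 5: {1,7,8,9}  (accept∈set)
end set {1,7,8,9} — state 1 in

Answer: ACCEPT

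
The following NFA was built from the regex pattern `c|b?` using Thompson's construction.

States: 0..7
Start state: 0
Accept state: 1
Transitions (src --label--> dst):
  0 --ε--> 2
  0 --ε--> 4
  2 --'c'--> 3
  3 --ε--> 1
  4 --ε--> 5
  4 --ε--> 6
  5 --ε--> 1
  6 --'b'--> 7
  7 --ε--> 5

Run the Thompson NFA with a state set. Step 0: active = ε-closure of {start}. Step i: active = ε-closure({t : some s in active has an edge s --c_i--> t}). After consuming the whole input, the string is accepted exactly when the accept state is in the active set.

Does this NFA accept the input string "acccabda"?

Answer: REJECT

Trace:
S₀ = ε-closure({0}) = {0,1,2,4,5,6}
'a' @ 1: {}  — dead — no transitions
rest 'cccabda' ignored (set empty)
end set {} — state 1 not in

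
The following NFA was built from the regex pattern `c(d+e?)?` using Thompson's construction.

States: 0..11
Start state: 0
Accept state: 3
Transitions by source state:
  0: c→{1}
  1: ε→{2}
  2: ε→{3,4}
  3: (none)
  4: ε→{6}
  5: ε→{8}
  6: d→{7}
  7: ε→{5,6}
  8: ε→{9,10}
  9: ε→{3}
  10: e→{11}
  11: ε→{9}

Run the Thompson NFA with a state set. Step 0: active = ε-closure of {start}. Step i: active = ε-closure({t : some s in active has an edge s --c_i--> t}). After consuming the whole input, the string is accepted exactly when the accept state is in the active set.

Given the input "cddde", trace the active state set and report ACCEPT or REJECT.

initial (ε-close {0}): {0}
'c' @ 1: {1,2,3,4,6}  ✓accept
'd' @ 2: {3,5,6,7,8,9,10}  ✓accept
'd' @ 3: {3,5,6,7,8,9,10}  ✓accept
'd' @ 4: {3,5,6,7,8,9,10}  ✓accept
'e' @ 5: {3,9,11}  ✓accept
final: {3,9,11}; accept 3 in set

Answer: ACCEPT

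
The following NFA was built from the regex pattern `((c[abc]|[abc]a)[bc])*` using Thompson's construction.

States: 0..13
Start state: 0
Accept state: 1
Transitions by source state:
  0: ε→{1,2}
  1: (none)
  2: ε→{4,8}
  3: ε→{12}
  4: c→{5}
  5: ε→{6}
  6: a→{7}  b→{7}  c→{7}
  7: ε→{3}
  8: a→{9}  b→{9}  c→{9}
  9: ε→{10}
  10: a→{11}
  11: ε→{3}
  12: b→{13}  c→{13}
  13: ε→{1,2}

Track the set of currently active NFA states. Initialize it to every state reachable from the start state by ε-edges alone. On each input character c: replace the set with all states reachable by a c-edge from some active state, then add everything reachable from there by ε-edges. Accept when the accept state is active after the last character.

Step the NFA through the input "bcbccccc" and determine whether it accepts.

Answer: REJECT

Derivation:
S₀ = ε-closure({0}) = {0,1,2,4,8}
'b' @ 1: {9,10}
'c' @ 2: {}  — no active states
rest 'bccccc' ignored (set empty)
final: {}; accept 1 not in set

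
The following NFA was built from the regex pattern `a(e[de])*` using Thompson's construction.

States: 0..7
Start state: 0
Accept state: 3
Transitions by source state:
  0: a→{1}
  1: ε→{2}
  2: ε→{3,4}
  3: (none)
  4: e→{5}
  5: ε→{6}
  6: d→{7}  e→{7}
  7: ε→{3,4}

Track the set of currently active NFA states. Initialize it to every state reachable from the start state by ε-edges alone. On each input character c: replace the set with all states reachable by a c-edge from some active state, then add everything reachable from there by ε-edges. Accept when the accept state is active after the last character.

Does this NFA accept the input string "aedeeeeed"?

Answer: ACCEPT

Trace:
S₀ = ε-closure({0}) = {0}
'a' @ 1: {1,2,3,4}  ✓accept
'e' @ 2: {5,6}
'd' @ 3: {3,4,7}  ✓accept
'e' @ 4: {5,6}
'e' @ 5: {3,4,7}  ✓accept
'e' @ 6: {5,6}
'e' @ 7: {3,4,7}  ✓accept
'e' @ 8: {5,6}
'd' @ 9: {3,4,7}  ✓accept
after full input: {3,4,7}  (accept=3 in)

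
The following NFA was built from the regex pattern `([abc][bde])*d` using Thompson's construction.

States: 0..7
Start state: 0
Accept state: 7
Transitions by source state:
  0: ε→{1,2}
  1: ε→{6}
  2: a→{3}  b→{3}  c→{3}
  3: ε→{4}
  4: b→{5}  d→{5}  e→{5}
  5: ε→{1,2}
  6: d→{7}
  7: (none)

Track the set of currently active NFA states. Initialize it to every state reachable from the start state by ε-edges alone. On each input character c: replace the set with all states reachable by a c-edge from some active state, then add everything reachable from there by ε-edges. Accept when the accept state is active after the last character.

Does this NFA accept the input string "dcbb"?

Answer: REJECT

Steps:
S₀ = ε-closure({0}) = {0,1,2,6}
'd' @ 1: {7}  [accepting]
'c' @ 2: {}  — dead — no transitions
rest 'bb' ignored (set empty)
after full input: {}  (accept=7 not in)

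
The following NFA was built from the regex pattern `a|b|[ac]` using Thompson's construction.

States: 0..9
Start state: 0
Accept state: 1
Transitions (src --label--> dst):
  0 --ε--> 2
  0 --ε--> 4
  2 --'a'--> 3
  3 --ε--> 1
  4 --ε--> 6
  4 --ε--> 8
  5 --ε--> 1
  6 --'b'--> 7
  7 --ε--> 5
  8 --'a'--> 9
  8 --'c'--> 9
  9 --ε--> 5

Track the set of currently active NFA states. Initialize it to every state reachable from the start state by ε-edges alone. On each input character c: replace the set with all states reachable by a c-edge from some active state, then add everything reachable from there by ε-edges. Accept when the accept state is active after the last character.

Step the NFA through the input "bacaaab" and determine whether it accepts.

Answer: REJECT

Derivation:
start: ε-closure({0}) = {0,2,4,6,8}
'b' @ 1: {1,5,7}  [accepting]
'a' @ 2: {}  — dead — no transitions
rest 'caaab' ignored (set empty)
after full input: {}  (accept=1 not in)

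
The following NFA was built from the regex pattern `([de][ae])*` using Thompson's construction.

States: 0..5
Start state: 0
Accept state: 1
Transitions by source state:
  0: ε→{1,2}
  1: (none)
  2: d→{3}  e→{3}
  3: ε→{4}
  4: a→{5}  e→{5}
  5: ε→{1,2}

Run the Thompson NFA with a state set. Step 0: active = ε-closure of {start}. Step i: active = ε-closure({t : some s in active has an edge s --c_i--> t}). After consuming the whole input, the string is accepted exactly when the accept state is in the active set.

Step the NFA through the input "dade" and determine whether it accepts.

initial (ε-close {0}): {0,1,2}
'd' @ 1: {3,4}
'a' @ 2: {1,2,5}  ✓accept
'd' @ 3: {3,4}
'e' @ 4: {1,2,5}  ✓accept
final: {1,2,5}; accept 1 in set

Answer: ACCEPT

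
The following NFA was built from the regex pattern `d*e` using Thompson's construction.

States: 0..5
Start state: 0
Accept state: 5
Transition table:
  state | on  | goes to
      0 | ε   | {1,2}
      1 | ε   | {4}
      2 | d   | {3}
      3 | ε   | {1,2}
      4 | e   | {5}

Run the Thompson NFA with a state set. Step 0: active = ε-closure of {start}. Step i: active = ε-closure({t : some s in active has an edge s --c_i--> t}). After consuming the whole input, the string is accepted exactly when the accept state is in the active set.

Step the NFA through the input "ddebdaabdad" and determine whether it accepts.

start: ε-closure({0}) = {0,1,2,4}
'd' @ 1: {1,2,3,4}
'd' @ 2: {1,2,3,4}
'e' @ 3: {5}  (accept∈set)
'b' @ 4: {}  — dead — no transitions
rest 'daabdad' ignored (set empty)
final: {}; accept 5 not in set

Answer: REJECT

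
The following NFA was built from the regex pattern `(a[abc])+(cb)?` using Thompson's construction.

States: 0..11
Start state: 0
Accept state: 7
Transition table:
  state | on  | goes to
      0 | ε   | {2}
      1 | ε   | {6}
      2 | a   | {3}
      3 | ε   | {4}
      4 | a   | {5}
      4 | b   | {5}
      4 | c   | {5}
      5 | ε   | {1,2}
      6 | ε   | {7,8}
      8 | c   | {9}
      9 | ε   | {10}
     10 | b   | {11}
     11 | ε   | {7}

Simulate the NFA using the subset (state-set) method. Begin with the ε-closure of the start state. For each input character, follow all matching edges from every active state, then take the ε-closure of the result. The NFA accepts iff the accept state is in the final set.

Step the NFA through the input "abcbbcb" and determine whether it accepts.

initial (ε-close {0}): {0,2}
'a' @ 1: {3,4}
'b' @ 2: {1,2,5,6,7,8}  [accepting]
'c' @ 3: {9,10}
'b' @ 4: {7,11}  [accepting]
'b' @ 5: {}  — no active states
rest 'cb' ignored (set empty)
final: {}; accept 7 not in set

Answer: REJECT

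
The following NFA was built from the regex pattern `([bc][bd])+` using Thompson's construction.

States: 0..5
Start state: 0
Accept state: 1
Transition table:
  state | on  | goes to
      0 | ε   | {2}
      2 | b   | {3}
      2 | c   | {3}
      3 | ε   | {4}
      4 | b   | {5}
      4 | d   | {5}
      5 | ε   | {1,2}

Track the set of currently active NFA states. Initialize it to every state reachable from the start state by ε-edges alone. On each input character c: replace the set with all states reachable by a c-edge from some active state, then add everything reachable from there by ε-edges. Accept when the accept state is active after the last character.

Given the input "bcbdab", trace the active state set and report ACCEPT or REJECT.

Answer: REJECT

Derivation:
start: ε-closure({0}) = {0,2}
'b' @ 1: {3,4}
'c' @ 2: {}  — no active states
rest 'bdab' ignored (set empty)
after full input: {}  (accept=1 not in)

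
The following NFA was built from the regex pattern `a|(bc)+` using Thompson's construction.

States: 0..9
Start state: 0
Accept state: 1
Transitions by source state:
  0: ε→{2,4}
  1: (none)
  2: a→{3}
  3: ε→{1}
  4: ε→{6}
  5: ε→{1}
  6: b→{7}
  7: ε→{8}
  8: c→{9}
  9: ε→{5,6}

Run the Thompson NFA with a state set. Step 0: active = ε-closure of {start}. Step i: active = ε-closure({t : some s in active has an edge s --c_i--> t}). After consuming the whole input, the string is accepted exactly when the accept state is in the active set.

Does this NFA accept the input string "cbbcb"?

start: ε-closure({0}) = {0,2,4,6}
'c' @ 1: {}  — no active states
rest 'bbcb' ignored (set empty)
after full input: {}  (accept=1 not in)

Answer: REJECT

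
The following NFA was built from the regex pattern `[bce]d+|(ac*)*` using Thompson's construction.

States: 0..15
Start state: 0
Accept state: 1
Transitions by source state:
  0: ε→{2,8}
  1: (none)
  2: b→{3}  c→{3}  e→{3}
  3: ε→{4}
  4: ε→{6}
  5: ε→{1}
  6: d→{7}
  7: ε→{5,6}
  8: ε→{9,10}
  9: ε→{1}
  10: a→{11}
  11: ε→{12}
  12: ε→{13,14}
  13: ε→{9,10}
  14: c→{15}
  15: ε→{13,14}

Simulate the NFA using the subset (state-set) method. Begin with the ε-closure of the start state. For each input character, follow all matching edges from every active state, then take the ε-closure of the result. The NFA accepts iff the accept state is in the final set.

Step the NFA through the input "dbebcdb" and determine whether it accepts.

Answer: REJECT

Steps:
start: ε-closure({0}) = {0,1,2,8,9,10}
'd' @ 1: {}  — no active states
rest 'bebcdb' ignored (set empty)
end set {} — state 1 not in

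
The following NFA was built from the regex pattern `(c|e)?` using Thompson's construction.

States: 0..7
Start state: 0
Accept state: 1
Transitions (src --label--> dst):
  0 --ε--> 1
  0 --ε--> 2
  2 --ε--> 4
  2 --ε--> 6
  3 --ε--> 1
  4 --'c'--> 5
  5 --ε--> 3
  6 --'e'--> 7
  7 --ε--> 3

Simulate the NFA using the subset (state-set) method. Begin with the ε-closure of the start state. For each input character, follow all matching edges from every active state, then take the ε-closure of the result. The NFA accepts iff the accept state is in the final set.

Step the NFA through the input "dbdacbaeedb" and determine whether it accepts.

initial (ε-close {0}): {0,1,2,4,6}
'd' @ 1: {}  — no active states
rest 'bdacbaeedb' ignored (set empty)
after full input: {}  (accept=1 not in)

Answer: REJECT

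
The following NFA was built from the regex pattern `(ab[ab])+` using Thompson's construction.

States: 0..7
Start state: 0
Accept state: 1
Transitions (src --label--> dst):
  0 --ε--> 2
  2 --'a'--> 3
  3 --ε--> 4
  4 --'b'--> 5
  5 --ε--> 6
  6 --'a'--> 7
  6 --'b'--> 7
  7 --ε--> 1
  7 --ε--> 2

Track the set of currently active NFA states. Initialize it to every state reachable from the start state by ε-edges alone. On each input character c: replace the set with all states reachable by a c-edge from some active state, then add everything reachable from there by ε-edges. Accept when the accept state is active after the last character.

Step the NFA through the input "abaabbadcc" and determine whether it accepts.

Answer: REJECT

Trace:
S₀ = ε-closure({0}) = {0,2}
'a' @ 1: {3,4}
'b' @ 2: {5,6}
'a' @ 3: {1,2,7}  (accept∈set)
'a' @ 4: {3,4}
'b' @ 5: {5,6}
'b' @ 6: {1,2,7}  (accept∈set)
'a' @ 7: {3,4}
'd' @ 8: {}  — no active states
rest 'cc' ignored (set empty)
after full input: {}  (accept=1 not in)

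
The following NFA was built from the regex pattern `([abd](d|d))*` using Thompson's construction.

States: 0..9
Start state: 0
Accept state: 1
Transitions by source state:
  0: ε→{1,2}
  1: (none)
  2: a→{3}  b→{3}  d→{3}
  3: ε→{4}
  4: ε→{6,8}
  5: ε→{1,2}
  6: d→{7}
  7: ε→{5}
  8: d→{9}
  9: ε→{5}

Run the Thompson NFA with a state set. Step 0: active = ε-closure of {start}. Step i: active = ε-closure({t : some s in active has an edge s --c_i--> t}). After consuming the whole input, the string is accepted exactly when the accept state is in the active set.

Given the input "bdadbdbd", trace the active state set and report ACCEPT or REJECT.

initial (ε-close {0}): {0,1,2}
'b' @ 1: {3,4,6,8}
'd' @ 2: {1,2,5,7,9}  (accept∈set)
'a' @ 3: {3,4,6,8}
'd' @ 4: {1,2,5,7,9}  (accept∈set)
'b' @ 5: {3,4,6,8}
'd' @ 6: {1,2,5,7,9}  (accept∈set)
'b' @ 7: {3,4,6,8}
'd' @ 8: {1,2,5,7,9}  (accept∈set)
final: {1,2,5,7,9}; accept 1 in set

Answer: ACCEPT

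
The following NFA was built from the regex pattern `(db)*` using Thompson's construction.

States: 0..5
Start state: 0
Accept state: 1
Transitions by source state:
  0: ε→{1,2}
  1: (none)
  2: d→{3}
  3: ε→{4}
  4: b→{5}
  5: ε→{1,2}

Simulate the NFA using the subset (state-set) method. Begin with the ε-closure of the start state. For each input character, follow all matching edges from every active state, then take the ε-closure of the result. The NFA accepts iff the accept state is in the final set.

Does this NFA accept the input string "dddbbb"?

Answer: REJECT

Derivation:
S₀ = ε-closure({0}) = {0,1,2}
'd' @ 1: {3,4}
'd' @ 2: {}  — state set empty
rest 'dbbb' ignored (set empty)
end set {} — state 1 not in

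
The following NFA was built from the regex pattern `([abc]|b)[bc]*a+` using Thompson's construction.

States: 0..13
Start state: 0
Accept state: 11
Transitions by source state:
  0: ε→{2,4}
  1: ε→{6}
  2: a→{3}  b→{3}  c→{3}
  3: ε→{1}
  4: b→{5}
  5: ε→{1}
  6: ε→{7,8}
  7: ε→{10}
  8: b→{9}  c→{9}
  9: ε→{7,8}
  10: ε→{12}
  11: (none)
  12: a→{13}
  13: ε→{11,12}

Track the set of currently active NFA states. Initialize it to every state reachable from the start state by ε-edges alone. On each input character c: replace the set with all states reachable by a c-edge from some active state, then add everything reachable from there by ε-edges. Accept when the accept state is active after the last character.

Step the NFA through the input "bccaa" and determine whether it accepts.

initial (ε-close {0}): {0,2,4}
'b' @ 1: {1,3,5,6,7,8,10,12}
'c' @ 2: {7,8,9,10,12}
'c' @ 3: {7,8,9,10,12}
'a' @ 4: {11,12,13}  (accept∈set)
'a' @ 5: {11,12,13}  (accept∈set)
final: {11,12,13}; accept 11 in set

Answer: ACCEPT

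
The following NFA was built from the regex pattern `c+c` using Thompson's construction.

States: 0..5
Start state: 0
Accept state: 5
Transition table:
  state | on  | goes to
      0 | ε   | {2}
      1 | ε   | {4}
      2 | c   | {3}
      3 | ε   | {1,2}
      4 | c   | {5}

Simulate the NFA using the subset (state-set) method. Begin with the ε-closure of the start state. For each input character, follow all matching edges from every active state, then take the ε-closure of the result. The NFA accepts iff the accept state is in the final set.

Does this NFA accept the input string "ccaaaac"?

S₀ = ε-closure({0}) = {0,2}
'c' @ 1: {1,2,3,4}
'c' @ 2: {1,2,3,4,5}  ✓accept
'a' @ 3: {}  — dead — no transitions
rest 'aaac' ignored (set empty)
end set {} — state 5 not in

Answer: REJECT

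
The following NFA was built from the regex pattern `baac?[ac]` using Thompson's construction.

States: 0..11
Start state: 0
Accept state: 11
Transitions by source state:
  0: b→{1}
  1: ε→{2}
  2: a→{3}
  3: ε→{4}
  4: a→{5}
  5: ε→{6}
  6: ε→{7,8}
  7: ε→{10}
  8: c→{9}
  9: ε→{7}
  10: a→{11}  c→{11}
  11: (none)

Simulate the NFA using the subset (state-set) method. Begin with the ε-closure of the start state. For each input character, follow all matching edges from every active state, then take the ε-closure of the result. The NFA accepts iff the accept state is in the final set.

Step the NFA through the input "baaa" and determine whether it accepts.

S₀ = ε-closure({0}) = {0}
'b' @ 1: {1,2}
'a' @ 2: {3,4}
'a' @ 3: {5,6,7,8,10}
'a' @ 4: {11}  (accept∈set)
final: {11}; accept 11 in set

Answer: ACCEPT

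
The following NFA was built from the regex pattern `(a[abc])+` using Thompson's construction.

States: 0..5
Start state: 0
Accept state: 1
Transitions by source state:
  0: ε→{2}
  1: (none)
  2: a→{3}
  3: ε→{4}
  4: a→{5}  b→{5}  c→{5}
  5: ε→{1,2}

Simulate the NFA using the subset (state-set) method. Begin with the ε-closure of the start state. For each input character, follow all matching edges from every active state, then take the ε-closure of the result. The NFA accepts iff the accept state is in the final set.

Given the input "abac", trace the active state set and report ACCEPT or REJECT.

S₀ = ε-closure({0}) = {0,2}
'a' @ 1: {3,4}
'b' @ 2: {1,2,5}  [accepting]
'a' @ 3: {3,4}
'c' @ 4: {1,2,5}  [accepting]
final: {1,2,5}; accept 1 in set

Answer: ACCEPT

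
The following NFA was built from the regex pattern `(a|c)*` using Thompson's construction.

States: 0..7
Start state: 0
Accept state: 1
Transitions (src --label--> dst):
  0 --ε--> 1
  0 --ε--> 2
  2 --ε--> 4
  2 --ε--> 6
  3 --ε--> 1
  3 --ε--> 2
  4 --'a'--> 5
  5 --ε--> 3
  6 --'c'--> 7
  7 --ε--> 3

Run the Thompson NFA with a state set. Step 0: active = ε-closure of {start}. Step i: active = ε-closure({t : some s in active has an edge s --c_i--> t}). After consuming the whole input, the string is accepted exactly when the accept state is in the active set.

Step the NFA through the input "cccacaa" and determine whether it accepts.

Answer: ACCEPT

Derivation:
S₀ = ε-closure({0}) = {0,1,2,4,6}
'c' @ 1: {1,2,3,4,6,7}  [accepting]
'c' @ 2: {1,2,3,4,6,7}  [accepting]
'c' @ 3: {1,2,3,4,6,7}  [accepting]
'a' @ 4: {1,2,3,4,5,6}  [accepting]
'c' @ 5: {1,2,3,4,6,7}  [accepting]
'a' @ 6: {1,2,3,4,5,6}  [accepting]
'a' @ 7: {1,2,3,4,5,6}  [accepting]
after full input: {1,2,3,4,5,6}  (accept=1 in)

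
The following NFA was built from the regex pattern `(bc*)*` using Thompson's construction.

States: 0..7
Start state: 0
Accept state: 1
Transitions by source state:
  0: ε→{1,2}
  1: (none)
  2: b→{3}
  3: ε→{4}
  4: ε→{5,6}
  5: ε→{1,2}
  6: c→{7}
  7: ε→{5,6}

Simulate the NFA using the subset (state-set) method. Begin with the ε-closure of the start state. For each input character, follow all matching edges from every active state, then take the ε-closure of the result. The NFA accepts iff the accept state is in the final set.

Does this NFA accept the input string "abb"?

Answer: REJECT

Steps:
S₀ = ε-closure({0}) = {0,1,2}
'a' @ 1: {}  — state set empty
rest 'bb' ignored (set empty)
after full input: {}  (accept=1 not in)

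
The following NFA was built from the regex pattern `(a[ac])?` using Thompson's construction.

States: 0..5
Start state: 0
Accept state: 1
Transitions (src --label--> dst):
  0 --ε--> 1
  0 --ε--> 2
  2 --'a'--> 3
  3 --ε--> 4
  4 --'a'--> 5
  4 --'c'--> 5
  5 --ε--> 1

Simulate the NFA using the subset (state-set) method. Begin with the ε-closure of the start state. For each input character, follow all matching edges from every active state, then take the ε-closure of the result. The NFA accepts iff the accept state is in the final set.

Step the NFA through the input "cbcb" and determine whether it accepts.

S₀ = ε-closure({0}) = {0,1,2}
'c' @ 1: {}  — state set empty
rest 'bcb' ignored (set empty)
end set {} — state 1 not in

Answer: REJECT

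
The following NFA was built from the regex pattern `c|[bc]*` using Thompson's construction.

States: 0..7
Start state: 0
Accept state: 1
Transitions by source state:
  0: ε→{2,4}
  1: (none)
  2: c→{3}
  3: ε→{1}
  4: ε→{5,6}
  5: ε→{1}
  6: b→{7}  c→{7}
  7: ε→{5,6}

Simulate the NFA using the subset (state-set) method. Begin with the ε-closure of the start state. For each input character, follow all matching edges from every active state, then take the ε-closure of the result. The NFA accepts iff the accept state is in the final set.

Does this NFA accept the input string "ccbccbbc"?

Answer: ACCEPT

Derivation:
S₀ = ε-closure({0}) = {0,1,2,4,5,6}
'c' @ 1: {1,3,5,6,7}  [accepting]
'c' @ 2: {1,5,6,7}  [accepting]
'b' @ 3: {1,5,6,7}  [accepting]
'c' @ 4: {1,5,6,7}  [accepting]
'c' @ 5: {1,5,6,7}  [accepting]
'b' @ 6: {1,5,6,7}  [accepting]
'b' @ 7: {1,5,6,7}  [accepting]
'c' @ 8: {1,5,6,7}  [accepting]
final: {1,5,6,7}; accept 1 in set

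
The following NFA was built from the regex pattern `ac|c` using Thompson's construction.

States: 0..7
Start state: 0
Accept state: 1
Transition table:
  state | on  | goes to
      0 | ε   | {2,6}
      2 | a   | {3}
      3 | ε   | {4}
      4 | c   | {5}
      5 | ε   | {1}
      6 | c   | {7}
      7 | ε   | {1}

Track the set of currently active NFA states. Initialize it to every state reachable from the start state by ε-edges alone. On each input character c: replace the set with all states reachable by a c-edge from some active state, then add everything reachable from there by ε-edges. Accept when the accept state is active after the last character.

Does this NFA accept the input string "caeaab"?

Answer: REJECT

Trace:
initial (ε-close {0}): {0,2,6}
'c' @ 1: {1,7}  [accepting]
'a' @ 2: {}  — no active states
rest 'eaab' ignored (set empty)
final: {}; accept 1 not in set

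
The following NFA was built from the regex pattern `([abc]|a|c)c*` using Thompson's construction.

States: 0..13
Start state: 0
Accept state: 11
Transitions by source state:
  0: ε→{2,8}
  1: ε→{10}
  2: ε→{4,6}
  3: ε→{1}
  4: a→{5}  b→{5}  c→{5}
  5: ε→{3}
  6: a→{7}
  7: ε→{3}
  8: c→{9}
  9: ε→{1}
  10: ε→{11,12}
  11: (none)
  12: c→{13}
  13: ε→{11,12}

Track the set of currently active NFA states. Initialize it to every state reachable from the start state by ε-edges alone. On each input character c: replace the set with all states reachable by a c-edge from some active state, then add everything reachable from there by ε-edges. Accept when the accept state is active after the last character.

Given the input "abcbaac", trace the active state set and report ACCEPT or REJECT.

initial (ε-close {0}): {0,2,4,6,8}
'a' @ 1: {1,3,5,7,10,11,12}  (accept∈set)
'b' @ 2: {}  — dead — no transitions
rest 'cbaac' ignored (set empty)
end set {} — state 11 not in

Answer: REJECT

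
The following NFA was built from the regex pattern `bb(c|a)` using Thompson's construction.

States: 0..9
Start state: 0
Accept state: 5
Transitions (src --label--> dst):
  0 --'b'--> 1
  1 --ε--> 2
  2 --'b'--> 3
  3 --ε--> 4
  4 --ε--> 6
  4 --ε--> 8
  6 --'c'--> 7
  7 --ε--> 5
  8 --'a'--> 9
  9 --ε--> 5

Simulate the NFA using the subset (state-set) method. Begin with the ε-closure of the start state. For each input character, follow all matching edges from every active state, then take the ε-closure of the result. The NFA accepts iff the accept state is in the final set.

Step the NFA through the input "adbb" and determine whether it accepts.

Answer: REJECT

Derivation:
start: ε-closure({0}) = {0}
'a' @ 1: {}  — state set empty
rest 'dbb' ignored (set empty)
end set {} — state 5 not in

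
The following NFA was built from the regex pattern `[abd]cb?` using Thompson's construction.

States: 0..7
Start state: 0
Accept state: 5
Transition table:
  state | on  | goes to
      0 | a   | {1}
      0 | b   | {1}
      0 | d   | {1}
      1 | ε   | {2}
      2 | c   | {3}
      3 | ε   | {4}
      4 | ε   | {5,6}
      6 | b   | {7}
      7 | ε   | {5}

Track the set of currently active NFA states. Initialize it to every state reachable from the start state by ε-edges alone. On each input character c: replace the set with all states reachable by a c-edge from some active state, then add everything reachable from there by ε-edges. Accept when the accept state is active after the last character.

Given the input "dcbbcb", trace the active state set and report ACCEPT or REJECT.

Answer: REJECT

Derivation:
S₀ = ε-closure({0}) = {0}
'd' @ 1: {1,2}
'c' @ 2: {3,4,5,6}  [accepting]
'b' @ 3: {5,7}  [accepting]
'b' @ 4: {}  — dead — no transitions
rest 'cb' ignored (set empty)
final: {}; accept 5 not in set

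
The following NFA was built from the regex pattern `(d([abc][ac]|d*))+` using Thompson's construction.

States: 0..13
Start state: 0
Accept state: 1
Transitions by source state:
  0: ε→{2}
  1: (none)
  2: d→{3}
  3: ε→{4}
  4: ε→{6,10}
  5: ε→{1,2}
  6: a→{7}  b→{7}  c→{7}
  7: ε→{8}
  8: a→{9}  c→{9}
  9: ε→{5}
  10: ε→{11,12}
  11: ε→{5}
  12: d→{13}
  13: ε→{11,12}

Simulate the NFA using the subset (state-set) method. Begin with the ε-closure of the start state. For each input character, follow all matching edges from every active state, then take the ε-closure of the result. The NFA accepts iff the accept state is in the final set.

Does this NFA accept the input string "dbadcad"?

Answer: ACCEPT

Derivation:
initial (ε-close {0}): {0,2}
'd' @ 1: {1,2,3,4,5,6,10,11,12}  (accept∈set)
'b' @ 2: {7,8}
'a' @ 3: {1,2,5,9}  (accept∈set)
'd' @ 4: {1,2,3,4,5,6,10,11,12}  (accept∈set)
'c' @ 5: {7,8}
'a' @ 6: {1,2,5,9}  (accept∈set)
'd' @ 7: {1,2,3,4,5,6,10,11,12}  (accept∈set)
after full input: {1,2,3,4,5,6,10,11,12}  (accept=1 in)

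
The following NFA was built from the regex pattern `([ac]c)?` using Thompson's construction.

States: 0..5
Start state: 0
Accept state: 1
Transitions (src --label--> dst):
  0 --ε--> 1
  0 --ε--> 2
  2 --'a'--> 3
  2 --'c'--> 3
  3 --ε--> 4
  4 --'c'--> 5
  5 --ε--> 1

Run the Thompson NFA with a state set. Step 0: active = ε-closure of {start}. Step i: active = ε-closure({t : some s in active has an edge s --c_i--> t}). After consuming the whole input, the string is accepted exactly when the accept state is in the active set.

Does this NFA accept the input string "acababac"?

initial (ε-close {0}): {0,1,2}
'a' @ 1: {3,4}
'c' @ 2: {1,5}  (accept∈set)
'a' @ 3: {}  — dead — no transitions
rest 'babac' ignored (set empty)
after full input: {}  (accept=1 not in)

Answer: REJECT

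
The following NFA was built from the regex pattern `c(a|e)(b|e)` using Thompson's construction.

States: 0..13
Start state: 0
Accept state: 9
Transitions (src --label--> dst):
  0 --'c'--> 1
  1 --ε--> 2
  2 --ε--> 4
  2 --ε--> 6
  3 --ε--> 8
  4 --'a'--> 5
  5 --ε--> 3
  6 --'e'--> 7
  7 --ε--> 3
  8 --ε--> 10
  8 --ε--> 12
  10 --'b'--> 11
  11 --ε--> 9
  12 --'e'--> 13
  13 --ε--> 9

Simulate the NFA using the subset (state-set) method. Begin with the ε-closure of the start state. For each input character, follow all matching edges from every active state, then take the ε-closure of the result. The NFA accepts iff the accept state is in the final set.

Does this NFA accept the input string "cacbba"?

Answer: REJECT

Derivation:
initial (ε-close {0}): {0}
'c' @ 1: {1,2,4,6}
'a' @ 2: {3,5,8,10,12}
'c' @ 3: {}  — no active states
rest 'bba' ignored (set empty)
final: {}; accept 9 not in set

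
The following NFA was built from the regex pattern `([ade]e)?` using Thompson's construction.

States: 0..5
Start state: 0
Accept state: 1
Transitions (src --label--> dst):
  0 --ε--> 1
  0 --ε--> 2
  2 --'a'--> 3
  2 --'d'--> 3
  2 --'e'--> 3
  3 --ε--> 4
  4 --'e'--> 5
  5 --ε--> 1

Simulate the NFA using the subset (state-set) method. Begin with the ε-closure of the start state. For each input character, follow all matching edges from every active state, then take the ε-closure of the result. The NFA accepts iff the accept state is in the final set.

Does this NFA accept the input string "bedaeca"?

S₀ = ε-closure({0}) = {0,1,2}
'b' @ 1: {}  — dead — no transitions
rest 'edaeca' ignored (set empty)
end set {} — state 1 not in

Answer: REJECT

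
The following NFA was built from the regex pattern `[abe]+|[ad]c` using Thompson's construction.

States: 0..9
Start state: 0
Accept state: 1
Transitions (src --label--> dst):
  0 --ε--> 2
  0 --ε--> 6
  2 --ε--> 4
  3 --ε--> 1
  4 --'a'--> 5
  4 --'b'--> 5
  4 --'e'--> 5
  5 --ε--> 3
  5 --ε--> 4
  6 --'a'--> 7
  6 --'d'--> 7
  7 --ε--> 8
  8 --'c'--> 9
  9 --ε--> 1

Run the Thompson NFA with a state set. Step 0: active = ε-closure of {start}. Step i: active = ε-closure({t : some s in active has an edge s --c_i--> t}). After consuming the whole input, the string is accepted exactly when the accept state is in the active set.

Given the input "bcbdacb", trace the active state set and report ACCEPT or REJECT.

Answer: REJECT

Derivation:
start: ε-closure({0}) = {0,2,4,6}
'b' @ 1: {1,3,4,5}  ✓accept
'c' @ 2: {}  — no active states
rest 'bdacb' ignored (set empty)
end set {} — state 1 not in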